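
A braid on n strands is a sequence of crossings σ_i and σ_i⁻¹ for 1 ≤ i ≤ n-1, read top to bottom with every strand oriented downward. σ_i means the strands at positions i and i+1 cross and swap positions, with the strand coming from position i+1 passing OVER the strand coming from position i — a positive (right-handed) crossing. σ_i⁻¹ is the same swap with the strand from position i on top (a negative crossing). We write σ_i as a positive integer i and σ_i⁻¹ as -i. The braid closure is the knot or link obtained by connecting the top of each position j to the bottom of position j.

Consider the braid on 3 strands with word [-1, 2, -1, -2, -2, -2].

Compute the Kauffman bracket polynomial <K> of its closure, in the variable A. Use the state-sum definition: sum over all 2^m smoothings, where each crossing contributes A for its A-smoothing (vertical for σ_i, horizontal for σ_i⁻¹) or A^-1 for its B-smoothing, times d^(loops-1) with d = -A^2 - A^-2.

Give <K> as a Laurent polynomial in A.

Braid: s1^-1 s2 s1^-1 s2^-1 s2^-1 s2^-1 on 3 strands, 6 crossings.
Writhe w = (#positive) - (#negative) = 1 - 5 = -4.
Computing the Kauffman bracket via state sum. There are 2^6 = 64 states.
Smooth each crossing (0=||, 1=⌣⌢); contribution A^(Σ sign_k(1-2s_k)) * d^(L-1).
Tabulate the states by total A-exponent and number of loops L (A-exp: L × count):
  A^6: L=4 ×1
  A^4: L=3 ×6
  A^2: L=2 ×12, L=4 ×3
  A^0: L=1 ×9, L=3 ×10, L=5 ×1
  A^-2: L=2 ×12, L=4 ×3
  A^-4: L=1 ×2, L=3 ×4
  A^-6: L=2 ×1
Each group contributes A^e * Σ count * d^(L-1):
Powers of d = -A^2 - A^-2: d^2 = A^4 + 2 + A^-4; d^3 = -A^6 - 3*A^2 - 3*A^-2 - A^-6; d^4 = A^8 + 4*A^4 + 6 + 4*A^-4 + A^-8.
  A^6 * (d^3) = -A^12 - 3*A^8 - 3*A^4 - 1
  A^4 * (6*d^2) = 6*A^8 + 12*A^4 + 6
  A^2 * (12*d + 3*d^3) = -3*A^8 - 21*A^4 - 21 - 3*A^-4
  A^0 * (9 + 10*d^2 + d^4) = A^8 + 14*A^4 + 35 + 14*A^-4 + A^-8
  A^-2 * (12*d + 3*d^3) = -3*A^4 - 21 - 21*A^-4 - 3*A^-8
  A^-4 * (2 + 4*d^2) = 4 + 10*A^-4 + 4*A^-8
  A^-6 * (d) = -A^-4 - A^-8
Summing the groups: <K> = -A^12 + A^8 - A^4 + 2 - A^-4 + A^-8

Answer: -A^12 + A^8 - A^4 + 2 - A^-4 + A^-8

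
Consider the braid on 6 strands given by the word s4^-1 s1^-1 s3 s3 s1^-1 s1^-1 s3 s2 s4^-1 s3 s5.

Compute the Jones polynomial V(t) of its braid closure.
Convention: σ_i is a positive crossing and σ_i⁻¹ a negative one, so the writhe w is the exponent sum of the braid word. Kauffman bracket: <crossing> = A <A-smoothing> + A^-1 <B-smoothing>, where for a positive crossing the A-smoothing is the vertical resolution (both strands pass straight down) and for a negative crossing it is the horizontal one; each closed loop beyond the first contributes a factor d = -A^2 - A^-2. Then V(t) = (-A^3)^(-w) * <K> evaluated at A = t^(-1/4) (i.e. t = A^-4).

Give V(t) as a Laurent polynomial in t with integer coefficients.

t^4 - 2*t^3 + 3*t^2 - 5*t + 6 - 5*t^-1 + 5*t^-2 - 3*t^-3 + 2*t^-4 - t^-5

Derivation:
The presented braid s4^-1 s1^-1 s3 s3 s1^-1 s1^-1 s3 s2 s4^-1 s3 s5 on 6 strands reduces by inverse Markov moves (closure unchanged at each step):
  Destabilize: the word has the form β·s5 where s5 occurs only as the final letter (β ∈ B_5); drop it and the last strand → 5 strands.
Reduced to β = s4^-1 s1^-1 s3 s3 s1^-1 s1^-1 s3 s2 s4^-1 s3 on 5 strands, 10 crossings.
Compute on β:
Braid: s4^-1 s1^-1 s3 s3 s1^-1 s1^-1 s3 s2 s4^-1 s3 on 5 strands, 10 crossings.
Writhe w = (#positive) - (#negative) = 5 - 5 = 0.
Enumerate smoothing states for the bracket polynomial. There are 2^10 = 1024 states.
For each crossing: s=0 is the vertical smoothing, s=1 horizontal. Crossing k contributes A^(sign_k * (1 - 2*s_k)); loop factor d = -A^2 - A^-2.
Tabulate the states by total A-exponent and number of loops L (A-exp: L × count):
  A^10: L=6 ×1
  A^8: L=5 ×10
  A^6: L=4 ×41, L=6 ×4
  A^4: L=3 ×83, L=5 ×36, L=7 ×1
  A^2: L=2 ×84, L=4 ×107, L=6 ×19
  A^0: L=1 ×33, L=3 ×143, L=5 ×70, L=7 ×6
  A^-2: L=2 ×68, L=4 ×116, L=6 ×25, L=8 ×1
  A^-4: L=3 ×64, L=5 ×52, L=7 ×4
  A^-6: L=4 ×33, L=6 ×12
  A^-8: L=5 ×9, L=7 ×1
  A^-10: L=6 ×1
Each group contributes A^e * Σ count * d^(L-1):
Powers of d = -A^2 - A^-2: d^2 = A^4 + 2 + A^-4; d^3 = -A^6 - 3*A^2 - 3*A^-2 - A^-6; d^4 = A^8 + 4*A^4 + 6 + 4*A^-4 + A^-8; d^5 = -A^10 - 5*A^6 - 10*A^2 - 10*A^-2 - 5*A^-6 - A^-10; d^6 = A^12 + 6*A^8 + 15*A^4 + 20 + 15*A^-4 + 6*A^-8 + A^-12; d^7 = -A^14 - 7*A^10 - 21*A^6 - 35*A^2 - 35*A^-2 - 21*A^-6 - 7*A^-10 - A^-14.
  A^10 * (d^5) = -A^20 - 5*A^16 - 10*A^12 - 10*A^8 - 5*A^4 - 1
  A^8 * (10*d^4) = 10*A^16 + 40*A^12 + 60*A^8 + 40*A^4 + 10
  A^6 * (41*d^3 + 4*d^5) = -4*A^16 - 61*A^12 - 163*A^8 - 163*A^4 - 61 - 4*A^-4
  A^4 * (83*d^2 + 36*d^4 + d^6) = A^16 + 42*A^12 + 242*A^8 + 402*A^4 + 242 + 42*A^-4 + A^-8
  A^2 * (84*d + 107*d^3 + 19*d^5) = -19*A^12 - 202*A^8 - 595*A^4 - 595 - 202*A^-4 - 19*A^-8
  A^0 * (33 + 143*d^2 + 70*d^4 + 6*d^6) = 6*A^12 + 106*A^8 + 513*A^4 + 859 + 513*A^-4 + 106*A^-8 + 6*A^-12
  A^-2 * (68*d + 116*d^3 + 25*d^5 + d^7) = -A^12 - 32*A^8 - 262*A^4 - 701 - 701*A^-4 - 262*A^-8 - 32*A^-12 - A^-16
  A^-4 * (64*d^2 + 52*d^4 + 4*d^6) = 4*A^8 + 76*A^4 + 332 + 520*A^-4 + 332*A^-8 + 76*A^-12 + 4*A^-16
  A^-6 * (33*d^3 + 12*d^5) = -12*A^4 - 93 - 219*A^-4 - 219*A^-8 - 93*A^-12 - 12*A^-16
  A^-8 * (9*d^4 + d^6) = A^4 + 15 + 51*A^-4 + 74*A^-8 + 51*A^-12 + 15*A^-16 + A^-20
  A^-10 * (d^5) = -1 - 5*A^-4 - 10*A^-8 - 10*A^-12 - 5*A^-16 - A^-20
Summing the groups: <K> = -A^20 + 2*A^16 - 3*A^12 + 5*A^8 - 5*A^4 + 6 - 5*A^-4 + 3*A^-8 - 2*A^-12 + A^-16
Normalise by the writhe: (-A^3)^(-w) = (-A^3)^(0) = 1, so f(A) = 1 * <K> = -A^20 + 2*A^16 - 3*A^12 + 5*A^8 - 5*A^4 + 6 - 5*A^-4 + 3*A^-8 - 2*A^-12 + A^-16.
Substitute A = t^(-1/4), i.e. A^e → t^(-e/4): V(t) = t^4 - 2*t^3 + 3*t^2 - 5*t + 6 - 5*t^-1 + 5*t^-2 - 3*t^-3 + 2*t^-4 - t^-5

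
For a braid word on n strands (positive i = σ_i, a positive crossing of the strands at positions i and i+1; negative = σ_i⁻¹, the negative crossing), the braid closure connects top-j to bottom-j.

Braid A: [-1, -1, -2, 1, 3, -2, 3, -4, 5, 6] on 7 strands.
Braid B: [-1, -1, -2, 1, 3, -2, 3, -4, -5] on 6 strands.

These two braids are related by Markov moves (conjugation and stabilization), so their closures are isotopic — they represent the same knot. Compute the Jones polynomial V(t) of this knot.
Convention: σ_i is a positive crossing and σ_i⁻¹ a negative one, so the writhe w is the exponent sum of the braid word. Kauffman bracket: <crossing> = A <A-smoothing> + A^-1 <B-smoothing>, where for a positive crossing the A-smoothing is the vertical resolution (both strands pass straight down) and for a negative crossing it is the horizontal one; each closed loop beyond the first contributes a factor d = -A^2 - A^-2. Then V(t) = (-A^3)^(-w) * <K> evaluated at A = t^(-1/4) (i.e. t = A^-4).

t^2 - t + 2 - 2*t^-1 + t^-2 - t^-3 + t^-4

Derivation:
Markov-equivalent braids have isotopic closures, hence identical knot invariants. Strip the Markov moves from each word to reach a common short braid β, then compute V(t) once on β.
Braid A: s1^-1 s1^-1 s2^-1 s1 s3 s2^-1 s3 s4^-1 s5 s6 on 7 strands reduces by inverse Markov moves (closure unchanged at each step):
  Destabilize: the word has the form β·s6 where s6 occurs only as the final letter (β ∈ B_6); drop it and the last strand → 6 strands.
  Destabilize: the word has the form β·s5 where s5 occurs only as the final letter (β ∈ B_5); drop it and the last strand → 5 strands.
  Destabilize: the word has the form β·s4^-1 where s4^-1 occurs only as the final letter (β ∈ B_4); drop it and the last strand → 4 strands.
Reduced to β = s1^-1 s1^-1 s2^-1 s1 s3 s2^-1 s3 on 4 strands, 7 crossings.
Braid B: s1^-1 s1^-1 s2^-1 s1 s3 s2^-1 s3 s4^-1 s5^-1 on 6 strands reduces by inverse Markov moves (closure unchanged at each step):
  Destabilize: the word has the form β·s5^-1 where s5^-1 occurs only as the final letter (β ∈ B_5); drop it and the last strand → 5 strands.
  Destabilize: the word has the form β·s4^-1 where s4^-1 occurs only as the final letter (β ∈ B_4); drop it and the last strand → 4 strands.
Reduced to β = s1^-1 s1^-1 s2^-1 s1 s3 s2^-1 s3 on 4 strands, 7 crossings.
Both give the same β = s1^-1 s1^-1 s2^-1 s1 s3 s2^-1 s3 on 4 strands, so one state sum suffices:
Braid: s1^-1 s1^-1 s2^-1 s1 s3 s2^-1 s3 on 4 strands, 7 crossings.
Writhe w = (#positive) - (#negative) = 3 - 4 = -1.
Enumerate smoothing states for the bracket polynomial. There are 2^7 = 128 states.
Smooth each crossing (0=||, 1=⌣⌢); contribution A^(Σ sign_k(1-2s_k)) * d^(L-1).
Tabulate the states by total A-exponent and number of loops L (A-exp: L × count):
  A^7: L=4 ×1
  A^5: L=3 ×7
  A^3: L=2 ×17, L=4 ×4
  A^1: L=1 ×14, L=3 ×20, L=5 ×1
  A^-1: L=2 ×27, L=4 ×8
  A^-3: L=1 ×5, L=3 ×15, L=5 ×1
  A^-5: L=2 ×4, L=4 ×3
  A^-7: L=3 ×1
Each group contributes A^e * Σ count * d^(L-1):
Powers of d = -A^2 - A^-2: d^2 = A^4 + 2 + A^-4; d^3 = -A^6 - 3*A^2 - 3*A^-2 - A^-6; d^4 = A^8 + 4*A^4 + 6 + 4*A^-4 + A^-8.
  A^7 * (d^3) = -A^13 - 3*A^9 - 3*A^5 - A
  A^5 * (7*d^2) = 7*A^9 + 14*A^5 + 7*A
  A^3 * (17*d + 4*d^3) = -4*A^9 - 29*A^5 - 29*A - 4*A^-3
  A^1 * (14 + 20*d^2 + d^4) = A^9 + 24*A^5 + 60*A + 24*A^-3 + A^-7
  A^-1 * (27*d + 8*d^3) = -8*A^5 - 51*A - 51*A^-3 - 8*A^-7
  A^-3 * (5 + 15*d^2 + d^4) = A^5 + 19*A + 41*A^-3 + 19*A^-7 + A^-11
  A^-5 * (4*d + 3*d^3) = -3*A - 13*A^-3 - 13*A^-7 - 3*A^-11
  A^-7 * (d^2) = A^-3 + 2*A^-7 + A^-11
Summing the groups: <K> = -A^13 + A^9 - A^5 + 2*A - 2*A^-3 + A^-7 - A^-11
Normalise by the writhe: (-A^3)^(-w) = (-A^3)^(1) = -A^3, so f(A) = -A^3 * <K> = A^16 - A^12 + A^8 - 2*A^4 + 2 - A^-4 + A^-8.
Substitute A = t^(-1/4), i.e. A^e → t^(-e/4): V(t) = t^2 - t + 2 - 2*t^-1 + t^-2 - t^-3 + t^-4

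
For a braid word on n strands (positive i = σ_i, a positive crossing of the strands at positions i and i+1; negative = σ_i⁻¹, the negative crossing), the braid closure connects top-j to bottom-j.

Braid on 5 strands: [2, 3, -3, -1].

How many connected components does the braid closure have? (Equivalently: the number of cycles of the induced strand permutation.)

Track the strand permutation on 5 strands, starting from identity.
  step 1: s2 swaps positions 2,3 -> [1 3 2 4 5]
  step 2: s3 swaps positions 3,4 -> [1 3 4 2 5]
  step 3: s3^-1 swaps positions 3,4 -> [1 3 2 4 5]
  step 4: s1^-1 swaps positions 1,2 -> [3 1 2 4 5]
Final permutation (position -> original strand): [3 1 2 4 5]
Closure components = cycle count of this permutation = 3.

Answer: 3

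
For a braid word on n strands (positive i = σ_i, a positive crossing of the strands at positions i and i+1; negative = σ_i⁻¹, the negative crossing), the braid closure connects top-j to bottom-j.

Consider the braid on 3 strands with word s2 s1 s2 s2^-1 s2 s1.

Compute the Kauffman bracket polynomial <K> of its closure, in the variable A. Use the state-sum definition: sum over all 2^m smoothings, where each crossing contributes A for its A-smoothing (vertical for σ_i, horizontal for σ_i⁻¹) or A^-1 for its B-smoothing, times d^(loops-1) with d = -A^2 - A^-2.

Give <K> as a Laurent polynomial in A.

First cancel adjacent σ_i σ_i⁻¹ pairs (Reidemeister II — same braid, same closure): s2 s1 s2 s2^-1 s2 s1 → s2 s1 s2 s1.
Braid: s2 s1 s2 s1 on 3 strands, 4 crossings.
Writhe w = (#positive) - (#negative) = 4 - 0 = 4.
State-sum expansion of <K>. There are 2^4 = 16 states.
Smooth each crossing (0=||, 1=⌣⌢); contribution A^(Σ sign_k(1-2s_k)) * d^(L-1).
  state 0000: A-exp=+4, loops=3, term = A^4 * d^2
  state 0001: A-exp=+2, loops=2, term = A^2 * d^1
  state 0010: A-exp=+2, loops=2, term = A^2 * d^1
  state 0011: A-exp=+0, loops=1, term = A^0 * d^0
  state 0100: A-exp=+2, loops=2, term = A^2 * d^1
  state 0101: A-exp=+0, loops=3, term = A^0 * d^2
  state 0110: A-exp=+0, loops=1, term = A^0 * d^0
  state 0111: A-exp=-2, loops=2, term = A^-2 * d^1
  state 1000: A-exp=+2, loops=2, term = A^2 * d^1
  state 1001: A-exp=+0, loops=1, term = A^0 * d^0
  state 1010: A-exp=+0, loops=3, term = A^0 * d^2
  state 1011: A-exp=-2, loops=2, term = A^-2 * d^1
  state 1100: A-exp=+0, loops=1, term = A^0 * d^0
  state 1101: A-exp=-2, loops=2, term = A^-2 * d^1
  state 1110: A-exp=-2, loops=2, term = A^-2 * d^1
  state 1111: A-exp=-4, loops=1, term = A^-4 * d^0
Collect the terms by A-exponent (count of states per loop number):
Powers of d = -A^2 - A^-2: d^2 = A^4 + 2 + A^-4.
  A^4 * (d^2) = A^8 + 2*A^4 + 1
  A^2 * (4*d) = -4*A^4 - 4
  A^0 * (4 + 2*d^2) = 2*A^4 + 8 + 2*A^-4
  A^-2 * (4*d) = -4 - 4*A^-4
  A^-4 * (1) = A^-4
Summing the groups: <K> = A^8 + 1 - A^-4

Answer: A^8 + 1 - A^-4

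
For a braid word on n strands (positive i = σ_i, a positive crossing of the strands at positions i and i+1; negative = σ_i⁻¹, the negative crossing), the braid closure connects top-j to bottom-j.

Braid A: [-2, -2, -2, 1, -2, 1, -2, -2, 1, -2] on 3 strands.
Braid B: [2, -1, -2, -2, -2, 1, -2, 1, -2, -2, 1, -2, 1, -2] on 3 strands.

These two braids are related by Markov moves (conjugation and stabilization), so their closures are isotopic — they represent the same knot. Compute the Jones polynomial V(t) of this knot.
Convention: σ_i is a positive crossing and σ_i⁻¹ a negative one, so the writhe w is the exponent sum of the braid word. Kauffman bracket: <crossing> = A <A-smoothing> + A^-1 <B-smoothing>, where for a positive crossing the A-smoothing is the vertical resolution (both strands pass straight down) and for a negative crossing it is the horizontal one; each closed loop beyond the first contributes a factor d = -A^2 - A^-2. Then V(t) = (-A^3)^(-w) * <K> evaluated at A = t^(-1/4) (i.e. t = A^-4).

-t + 3 - 4*t^-1 + 7*t^-2 - 8*t^-3 + 9*t^-4 - 9*t^-5 + 7*t^-6 - 5*t^-7 + 3*t^-8 - t^-9

Derivation:
Markov-equivalent braids have isotopic closures, hence identical knot invariants. Strip the Markov moves from each word to reach a common short braid β, then compute V(t) once on β.
Braid A: s2^-1 s2^-1 s2^-1 s1 s2^-1 s1 s2^-1 s2^-1 s1 s2^-1 on 3 strands has no conjugating prefix/suffix or stabilization to strip; take β = s2^-1 s2^-1 s2^-1 s1 s2^-1 s1 s2^-1 s2^-1 s1 s2^-1.
Braid B: s2 s1^-1 s2^-1 s2^-1 s2^-1 s1 s2^-1 s1 s2^-1 s2^-1 s1 s2^-1 s1 s2^-1 on 3 strands reduces by inverse Markov moves (closure unchanged at each step):
  Deconjugate: the word is γ·β·γ⁻¹ with γ = s2 s1^-1 (prefix) and γ⁻¹ = s1 s2^-1 (suffix); strip both.
Reduced to β = s2^-1 s2^-1 s2^-1 s1 s2^-1 s1 s2^-1 s2^-1 s1 s2^-1 on 3 strands, 10 crossings.
Both give the same β = s2^-1 s2^-1 s2^-1 s1 s2^-1 s1 s2^-1 s2^-1 s1 s2^-1 on 3 strands, so one state sum suffices:
Braid: s2^-1 s2^-1 s2^-1 s1 s2^-1 s1 s2^-1 s2^-1 s1 s2^-1 on 3 strands, 10 crossings.
Writhe w = (#positive) - (#negative) = 3 - 7 = -4.
Enumerate smoothing states for the bracket polynomial. There are 2^10 = 1024 states.
Each crossing splits two ways (0=vertical, 1=horizontal). The state's weight is A^(#A-smoothings - #B-smoothings) * d^(loops - 1).
Tabulate the states by total A-exponent and number of loops L (A-exp: L × count):
  A^10: L=8 ×1
  A^8: L=7 ×10
  A^6: L=6 ×45
  A^4: L=5 ×119, L=7 ×1
  A^2: L=4 ×202, L=6 ×8
  A^0: L=3 ×224, L=5 ×28
  A^-2: L=2 ×156, L=4 ×53, L=6 ×1
  A^-4: L=1 ×57, L=3 ×59, L=5 ×4
  A^-6: L=2 ×38, L=4 ×7
  A^-8: L=3 ×10
  A^-10: L=4 ×1
Each group contributes A^e * Σ count * d^(L-1):
Powers of d = -A^2 - A^-2: d^2 = A^4 + 2 + A^-4; d^3 = -A^6 - 3*A^2 - 3*A^-2 - A^-6; d^4 = A^8 + 4*A^4 + 6 + 4*A^-4 + A^-8; d^5 = -A^10 - 5*A^6 - 10*A^2 - 10*A^-2 - 5*A^-6 - A^-10; d^6 = A^12 + 6*A^8 + 15*A^4 + 20 + 15*A^-4 + 6*A^-8 + A^-12; d^7 = -A^14 - 7*A^10 - 21*A^6 - 35*A^2 - 35*A^-2 - 21*A^-6 - 7*A^-10 - A^-14.
  A^10 * (d^7) = -A^24 - 7*A^20 - 21*A^16 - 35*A^12 - 35*A^8 - 21*A^4 - 7 - A^-4
  A^8 * (10*d^6) = 10*A^20 + 60*A^16 + 150*A^12 + 200*A^8 + 150*A^4 + 60 + 10*A^-4
  A^6 * (45*d^5) = -45*A^16 - 225*A^12 - 450*A^8 - 450*A^4 - 225 - 45*A^-4
  A^4 * (119*d^4 + d^6) = A^16 + 125*A^12 + 491*A^8 + 734*A^4 + 491 + 125*A^-4 + A^-8
  A^2 * (202*d^3 + 8*d^5) = -8*A^12 - 242*A^8 - 686*A^4 - 686 - 242*A^-4 - 8*A^-8
  A^0 * (224*d^2 + 28*d^4) = 28*A^8 + 336*A^4 + 616 + 336*A^-4 + 28*A^-8
  A^-2 * (156*d + 53*d^3 + d^5) = -A^8 - 58*A^4 - 325 - 325*A^-4 - 58*A^-8 - A^-12
  A^-4 * (57 + 59*d^2 + 4*d^4) = 4*A^4 + 75 + 199*A^-4 + 75*A^-8 + 4*A^-12
  A^-6 * (38*d + 7*d^3) = -7 - 59*A^-4 - 59*A^-8 - 7*A^-12
  A^-8 * (10*d^2) = 10*A^-4 + 20*A^-8 + 10*A^-12
  A^-10 * (d^3) = -A^-4 - 3*A^-8 - 3*A^-12 - A^-16
Summing the groups: <K> = -A^24 + 3*A^20 - 5*A^16 + 7*A^12 - 9*A^8 + 9*A^4 - 8 + 7*A^-4 - 4*A^-8 + 3*A^-12 - A^-16
Normalise by the writhe: (-A^3)^(-w) = (-A^3)^(4) = A^12, so f(A) = A^12 * <K> = -A^36 + 3*A^32 - 5*A^28 + 7*A^24 - 9*A^20 + 9*A^16 - 8*A^12 + 7*A^8 - 4*A^4 + 3 - A^-4.
Substitute A = t^(-1/4), i.e. A^e → t^(-e/4): V(t) = -t + 3 - 4*t^-1 + 7*t^-2 - 8*t^-3 + 9*t^-4 - 9*t^-5 + 7*t^-6 - 5*t^-7 + 3*t^-8 - t^-9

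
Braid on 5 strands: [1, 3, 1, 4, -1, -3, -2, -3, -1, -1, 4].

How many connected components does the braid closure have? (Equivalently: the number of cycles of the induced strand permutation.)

Track the strand permutation on 5 strands, starting from identity.
  step 1: s1 swaps positions 1,2 -> [2 1 3 4 5]
  step 2: s3 swaps positions 3,4 -> [2 1 4 3 5]
  step 3: s1 swaps positions 1,2 -> [1 2 4 3 5]
  step 4: s4 swaps positions 4,5 -> [1 2 4 5 3]
  step 5: s1^-1 swaps positions 1,2 -> [2 1 4 5 3]
  step 6: s3^-1 swaps positions 3,4 -> [2 1 5 4 3]
  step 7: s2^-1 swaps positions 2,3 -> [2 5 1 4 3]
  step 8: s3^-1 swaps positions 3,4 -> [2 5 4 1 3]
  step 9: s1^-1 swaps positions 1,2 -> [5 2 4 1 3]
  step 10: s1^-1 swaps positions 1,2 -> [2 5 4 1 3]
  step 11: s4 swaps positions 4,5 -> [2 5 4 3 1]
Final permutation (position -> original strand): [2 5 4 3 1]
Closure components = cycle count of this permutation = 2.

Answer: 2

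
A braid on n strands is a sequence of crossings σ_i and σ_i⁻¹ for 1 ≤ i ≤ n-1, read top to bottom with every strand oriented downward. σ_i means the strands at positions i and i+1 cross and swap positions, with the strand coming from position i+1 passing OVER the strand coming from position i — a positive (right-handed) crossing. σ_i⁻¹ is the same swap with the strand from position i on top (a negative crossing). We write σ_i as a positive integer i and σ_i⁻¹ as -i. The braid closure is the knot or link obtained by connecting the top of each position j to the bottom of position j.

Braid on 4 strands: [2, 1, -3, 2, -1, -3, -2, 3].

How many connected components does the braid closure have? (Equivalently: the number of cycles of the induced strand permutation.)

Track the strand permutation on 4 strands, starting from identity.
  step 1: s2 swaps positions 2,3 -> [1 3 2 4]
  step 2: s1 swaps positions 1,2 -> [3 1 2 4]
  step 3: s3^-1 swaps positions 3,4 -> [3 1 4 2]
  step 4: s2 swaps positions 2,3 -> [3 4 1 2]
  step 5: s1^-1 swaps positions 1,2 -> [4 3 1 2]
  step 6: s3^-1 swaps positions 3,4 -> [4 3 2 1]
  step 7: s2^-1 swaps positions 2,3 -> [4 2 3 1]
  step 8: s3 swaps positions 3,4 -> [4 2 1 3]
Final permutation (position -> original strand): [4 2 1 3]
Closure components = cycle count of this permutation = 2.

Answer: 2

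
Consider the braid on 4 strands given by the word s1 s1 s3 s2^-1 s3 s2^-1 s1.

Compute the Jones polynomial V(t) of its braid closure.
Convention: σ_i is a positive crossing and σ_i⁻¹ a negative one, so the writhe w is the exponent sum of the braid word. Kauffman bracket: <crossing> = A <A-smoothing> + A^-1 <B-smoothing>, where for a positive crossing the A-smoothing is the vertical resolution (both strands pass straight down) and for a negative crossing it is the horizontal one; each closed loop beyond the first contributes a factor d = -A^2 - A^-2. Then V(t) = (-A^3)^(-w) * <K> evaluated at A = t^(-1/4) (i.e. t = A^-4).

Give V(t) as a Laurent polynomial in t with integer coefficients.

-t^6 + 2*t^5 - 2*t^4 + 3*t^3 - 3*t^2 + 2*t - 1 + t^-1

Derivation:
Braid: s1 s1 s3 s2^-1 s3 s2^-1 s1 on 4 strands, 7 crossings.
Writhe w = (#positive) - (#negative) = 5 - 2 = 3.
Computing the Kauffman bracket via state sum. There are 2^7 = 128 states.
Each crossing splits two ways (0=vertical, 1=horizontal). The state's weight is A^(#A-smoothings - #B-smoothings) * d^(loops - 1).
Tabulate the states by total A-exponent and number of loops L (A-exp: L × count):
  A^7: L=4 ×1
  A^5: L=3 ×7
  A^3: L=2 ×17, L=4 ×4
  A^1: L=1 ×15, L=3 ×19, L=5 ×1
  A^-1: L=2 ×27, L=4 ×8
  A^-3: L=3 ×20, L=5 ×1
  A^-5: L=4 ×7
  A^-7: L=5 ×1
Each group contributes A^e * Σ count * d^(L-1):
Powers of d = -A^2 - A^-2: d^2 = A^4 + 2 + A^-4; d^3 = -A^6 - 3*A^2 - 3*A^-2 - A^-6; d^4 = A^8 + 4*A^4 + 6 + 4*A^-4 + A^-8.
  A^7 * (d^3) = -A^13 - 3*A^9 - 3*A^5 - A
  A^5 * (7*d^2) = 7*A^9 + 14*A^5 + 7*A
  A^3 * (17*d + 4*d^3) = -4*A^9 - 29*A^5 - 29*A - 4*A^-3
  A^1 * (15 + 19*d^2 + d^4) = A^9 + 23*A^5 + 59*A + 23*A^-3 + A^-7
  A^-1 * (27*d + 8*d^3) = -8*A^5 - 51*A - 51*A^-3 - 8*A^-7
  A^-3 * (20*d^2 + d^4) = A^5 + 24*A + 46*A^-3 + 24*A^-7 + A^-11
  A^-5 * (7*d^3) = -7*A - 21*A^-3 - 21*A^-7 - 7*A^-11
  A^-7 * (d^4) = A + 4*A^-3 + 6*A^-7 + 4*A^-11 + A^-15
Summing the groups: <K> = -A^13 + A^9 - 2*A^5 + 3*A - 3*A^-3 + 2*A^-7 - 2*A^-11 + A^-15
Normalise by the writhe: (-A^3)^(-w) = (-A^3)^(-3) = -A^-9, so f(A) = -A^-9 * <K> = A^4 - 1 + 2*A^-4 - 3*A^-8 + 3*A^-12 - 2*A^-16 + 2*A^-20 - A^-24.
Substitute A = t^(-1/4), i.e. A^e → t^(-e/4): V(t) = -t^6 + 2*t^5 - 2*t^4 + 3*t^3 - 3*t^2 + 2*t - 1 + t^-1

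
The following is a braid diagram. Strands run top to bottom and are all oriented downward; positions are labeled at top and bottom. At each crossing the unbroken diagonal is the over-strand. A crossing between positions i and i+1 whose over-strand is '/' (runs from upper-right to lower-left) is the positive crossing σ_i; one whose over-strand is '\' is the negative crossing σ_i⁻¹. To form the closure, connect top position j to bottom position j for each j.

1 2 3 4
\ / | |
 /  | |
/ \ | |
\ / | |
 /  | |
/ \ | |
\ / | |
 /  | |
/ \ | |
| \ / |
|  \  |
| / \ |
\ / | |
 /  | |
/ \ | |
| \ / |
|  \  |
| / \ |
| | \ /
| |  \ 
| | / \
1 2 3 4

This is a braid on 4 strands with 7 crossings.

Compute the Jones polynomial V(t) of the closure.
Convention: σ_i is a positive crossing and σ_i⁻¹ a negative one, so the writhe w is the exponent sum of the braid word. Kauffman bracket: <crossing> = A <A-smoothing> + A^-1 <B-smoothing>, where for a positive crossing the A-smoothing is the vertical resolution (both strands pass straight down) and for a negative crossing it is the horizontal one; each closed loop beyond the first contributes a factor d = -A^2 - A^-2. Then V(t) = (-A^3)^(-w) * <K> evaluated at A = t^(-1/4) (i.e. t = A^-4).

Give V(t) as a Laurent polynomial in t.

Reading the diagram top to bottom ('/'-over between positions i,i+1 = s_i, '\'-over = s_i^-1): braid word = s1 s1 s1 s2^-1 s1 s2^-1 s3^-1.
The presented braid s1 s1 s1 s2^-1 s1 s2^-1 s3^-1 on 4 strands reduces by inverse Markov moves (closure unchanged at each step):
  Destabilize: the word has the form β·s3^-1 where s3^-1 occurs only as the final letter (β ∈ B_3); drop it and the last strand → 3 strands.
Reduced to β = s1 s1 s1 s2^-1 s1 s2^-1 on 3 strands, 6 crossings.
Compute on β:
Braid: s1 s1 s1 s2^-1 s1 s2^-1 on 3 strands, 6 crossings.
Writhe w = (#positive) - (#negative) = 4 - 2 = 2.
Computing the Kauffman bracket via state sum. There are 2^6 = 64 states.
Smooth each crossing (0=||, 1=⌣⌢); contribution A^(Σ sign_k(1-2s_k)) * d^(L-1).
Tabulate the states by total A-exponent and number of loops L (A-exp: L × count):
  A^6: L=3 ×1
  A^4: L=2 ×6
  A^2: L=1 ×11, L=3 ×4
  A^0: L=2 ×19, L=4 ×1
  A^-2: L=3 ×15
  A^-4: L=4 ×6
  A^-6: L=5 ×1
Each group contributes A^e * Σ count * d^(L-1):
Powers of d = -A^2 - A^-2: d^2 = A^4 + 2 + A^-4; d^3 = -A^6 - 3*A^2 - 3*A^-2 - A^-6; d^4 = A^8 + 4*A^4 + 6 + 4*A^-4 + A^-8.
  A^6 * (d^2) = A^10 + 2*A^6 + A^2
  A^4 * (6*d) = -6*A^6 - 6*A^2
  A^2 * (11 + 4*d^2) = 4*A^6 + 19*A^2 + 4*A^-2
  A^0 * (19*d + d^3) = -A^6 - 22*A^2 - 22*A^-2 - A^-6
  A^-2 * (15*d^2) = 15*A^2 + 30*A^-2 + 15*A^-6
  A^-4 * (6*d^3) = -6*A^2 - 18*A^-2 - 18*A^-6 - 6*A^-10
  A^-6 * (d^4) = A^2 + 4*A^-2 + 6*A^-6 + 4*A^-10 + A^-14
Summing the groups: <K> = A^10 - A^6 + 2*A^2 - 2*A^-2 + 2*A^-6 - 2*A^-10 + A^-14
Normalise by the writhe: (-A^3)^(-w) = (-A^3)^(-2) = A^-6, so f(A) = A^-6 * <K> = A^4 - 1 + 2*A^-4 - 2*A^-8 + 2*A^-12 - 2*A^-16 + A^-20.
Substitute A = t^(-1/4), i.e. A^e → t^(-e/4): V(t) = t^5 - 2*t^4 + 2*t^3 - 2*t^2 + 2*t - 1 + t^-1

Answer: t^5 - 2*t^4 + 2*t^3 - 2*t^2 + 2*t - 1 + t^-1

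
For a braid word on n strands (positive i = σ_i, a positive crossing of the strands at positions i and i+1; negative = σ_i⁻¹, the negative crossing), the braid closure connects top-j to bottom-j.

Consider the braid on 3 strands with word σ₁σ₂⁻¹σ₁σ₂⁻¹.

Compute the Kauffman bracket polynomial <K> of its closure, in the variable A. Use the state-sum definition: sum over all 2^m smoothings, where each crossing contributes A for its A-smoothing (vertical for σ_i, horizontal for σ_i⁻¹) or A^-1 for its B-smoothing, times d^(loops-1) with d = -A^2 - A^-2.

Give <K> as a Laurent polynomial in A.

A^8 - A^4 + 1 - A^-4 + A^-8

Derivation:
Braid: s1 s2^-1 s1 s2^-1 on 3 strands, 4 crossings.
Writhe w = (#positive) - (#negative) = 2 - 2 = 0.
Enumerate smoothing states for the bracket polynomial. There are 2^4 = 16 states.
Smooth each crossing (0=||, 1=⌣⌢); contribution A^(Σ sign_k(1-2s_k)) * d^(L-1).
  state 0000: A-exp=+0, loops=3, term = A^0 * d^2
  state 0001: A-exp=+2, loops=2, term = A^2 * d^1
  state 0010: A-exp=-2, loops=2, term = A^-2 * d^1
  state 0011: A-exp=+0, loops=1, term = A^0 * d^0
  state 0100: A-exp=+2, loops=2, term = A^2 * d^1
  state 0101: A-exp=+4, loops=3, term = A^4 * d^2
  state 0110: A-exp=+0, loops=1, term = A^0 * d^0
  state 0111: A-exp=+2, loops=2, term = A^2 * d^1
  state 1000: A-exp=-2, loops=2, term = A^-2 * d^1
  state 1001: A-exp=+0, loops=1, term = A^0 * d^0
  state 1010: A-exp=-4, loops=3, term = A^-4 * d^2
  state 1011: A-exp=-2, loops=2, term = A^-2 * d^1
  state 1100: A-exp=+0, loops=1, term = A^0 * d^0
  state 1101: A-exp=+2, loops=2, term = A^2 * d^1
  state 1110: A-exp=-2, loops=2, term = A^-2 * d^1
  state 1111: A-exp=+0, loops=1, term = A^0 * d^0
Collect the terms by A-exponent (count of states per loop number):
Powers of d = -A^2 - A^-2: d^2 = A^4 + 2 + A^-4.
  A^4 * (d^2) = A^8 + 2*A^4 + 1
  A^2 * (4*d) = -4*A^4 - 4
  A^0 * (5 + d^2) = A^4 + 7 + A^-4
  A^-2 * (4*d) = -4 - 4*A^-4
  A^-4 * (d^2) = 1 + 2*A^-4 + A^-8
Summing the groups: <K> = A^8 - A^4 + 1 - A^-4 + A^-8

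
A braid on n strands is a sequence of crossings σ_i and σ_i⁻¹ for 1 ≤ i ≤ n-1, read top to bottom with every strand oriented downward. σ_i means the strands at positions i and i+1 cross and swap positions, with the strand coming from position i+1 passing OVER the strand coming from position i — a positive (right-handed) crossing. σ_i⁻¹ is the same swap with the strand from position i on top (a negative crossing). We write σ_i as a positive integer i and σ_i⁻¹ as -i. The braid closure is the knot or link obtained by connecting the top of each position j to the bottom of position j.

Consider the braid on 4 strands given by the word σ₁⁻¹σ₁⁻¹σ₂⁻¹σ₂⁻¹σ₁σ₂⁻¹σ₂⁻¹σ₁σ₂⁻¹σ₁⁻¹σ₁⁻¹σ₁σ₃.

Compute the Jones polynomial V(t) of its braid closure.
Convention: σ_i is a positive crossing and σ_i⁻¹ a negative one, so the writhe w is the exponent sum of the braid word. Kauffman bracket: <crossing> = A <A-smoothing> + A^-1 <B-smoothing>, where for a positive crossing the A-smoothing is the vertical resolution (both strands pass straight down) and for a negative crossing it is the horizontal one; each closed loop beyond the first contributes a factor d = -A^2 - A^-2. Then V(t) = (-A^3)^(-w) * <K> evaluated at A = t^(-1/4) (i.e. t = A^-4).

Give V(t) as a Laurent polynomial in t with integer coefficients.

The presented braid s1^-1 s1^-1 s2^-1 s2^-1 s1 s2^-1 s2^-1 s1 s2^-1 s1^-1 s1^-1 s1 s3 on 4 strands reduces by inverse Markov moves (closure unchanged at each step):
  Destabilize: the word has the form β·s3 where s3 occurs only as the final letter (β ∈ B_3); drop it and the last strand → 3 strands.
  Deconjugate: the word is γ·β·γ⁻¹ with γ = s1^-1 (prefix) and γ⁻¹ = s1 (suffix); strip both.
Reduced to β = s1^-1 s2^-1 s2^-1 s1 s2^-1 s2^-1 s1 s2^-1 s1^-1 s1^-1 on 3 strands, 10 crossings.
Compute on β:
Braid: s1^-1 s2^-1 s2^-1 s1 s2^-1 s2^-1 s1 s2^-1 s1^-1 s1^-1 on 3 strands, 10 crossings.
Writhe w = (#positive) - (#negative) = 2 - 8 = -6.
Computing the Kauffman bracket via state sum. There are 2^10 = 1024 states.
For each crossing: s=0 is the vertical smoothing, s=1 horizontal. Crossing k contributes A^(sign_k * (1 - 2*s_k)); loop factor d = -A^2 - A^-2.
Tabulate the states by total A-exponent and number of loops L (A-exp: L × count):
  A^10: L=7 ×1
  A^8: L=6 ×10
  A^6: L=5 ×44, L=7 ×1
  A^4: L=4 ×110, L=6 ×10
  A^2: L=3 ×166, L=5 ×44
  A^0: L=2 ×144, L=4 ×106, L=6 ×2
  A^-2: L=1 ×57, L=3 ×140, L=5 ×13
  A^-4: L=2 ×91, L=4 ×28, L=6 ×1
  A^-6: L=1 ×16, L=3 ×26, L=5 ×3
  A^-8: L=2 ×7, L=4 ×3
  A^-10: L=3 ×1
Each group contributes A^e * Σ count * d^(L-1):
Powers of d = -A^2 - A^-2: d^2 = A^4 + 2 + A^-4; d^3 = -A^6 - 3*A^2 - 3*A^-2 - A^-6; d^4 = A^8 + 4*A^4 + 6 + 4*A^-4 + A^-8; d^5 = -A^10 - 5*A^6 - 10*A^2 - 10*A^-2 - 5*A^-6 - A^-10; d^6 = A^12 + 6*A^8 + 15*A^4 + 20 + 15*A^-4 + 6*A^-8 + A^-12.
  A^10 * (d^6) = A^22 + 6*A^18 + 15*A^14 + 20*A^10 + 15*A^6 + 6*A^2 + A^-2
  A^8 * (10*d^5) = -10*A^18 - 50*A^14 - 100*A^10 - 100*A^6 - 50*A^2 - 10*A^-2
  A^6 * (44*d^4 + d^6) = A^18 + 50*A^14 + 191*A^10 + 284*A^6 + 191*A^2 + 50*A^-2 + A^-6
  A^4 * (110*d^3 + 10*d^5) = -10*A^14 - 160*A^10 - 430*A^6 - 430*A^2 - 160*A^-2 - 10*A^-6
  A^2 * (166*d^2 + 44*d^4) = 44*A^10 + 342*A^6 + 596*A^2 + 342*A^-2 + 44*A^-6
  A^0 * (144*d + 106*d^3 + 2*d^5) = -2*A^10 - 116*A^6 - 482*A^2 - 482*A^-2 - 116*A^-6 - 2*A^-10
  A^-2 * (57 + 140*d^2 + 13*d^4) = 13*A^6 + 192*A^2 + 415*A^-2 + 192*A^-6 + 13*A^-10
  A^-4 * (91*d + 28*d^3 + d^5) = -A^6 - 33*A^2 - 185*A^-2 - 185*A^-6 - 33*A^-10 - A^-14
  A^-6 * (16 + 26*d^2 + 3*d^4) = 3*A^2 + 38*A^-2 + 86*A^-6 + 38*A^-10 + 3*A^-14
  A^-8 * (7*d + 3*d^3) = -3*A^-2 - 16*A^-6 - 16*A^-10 - 3*A^-14
  A^-10 * (d^2) = A^-6 + 2*A^-10 + A^-14
Summing the groups: <K> = A^22 - 3*A^18 + 5*A^14 - 7*A^10 + 7*A^6 - 7*A^2 + 6*A^-2 - 3*A^-6 + 2*A^-10
Normalise by the writhe: (-A^3)^(-w) = (-A^3)^(6) = A^18, so f(A) = A^18 * <K> = A^40 - 3*A^36 + 5*A^32 - 7*A^28 + 7*A^24 - 7*A^20 + 6*A^16 - 3*A^12 + 2*A^8.
Substitute A = t^(-1/4), i.e. A^e → t^(-e/4): V(t) = 2*t^-2 - 3*t^-3 + 6*t^-4 - 7*t^-5 + 7*t^-6 - 7*t^-7 + 5*t^-8 - 3*t^-9 + t^-10

Answer: 2*t^-2 - 3*t^-3 + 6*t^-4 - 7*t^-5 + 7*t^-6 - 7*t^-7 + 5*t^-8 - 3*t^-9 + t^-10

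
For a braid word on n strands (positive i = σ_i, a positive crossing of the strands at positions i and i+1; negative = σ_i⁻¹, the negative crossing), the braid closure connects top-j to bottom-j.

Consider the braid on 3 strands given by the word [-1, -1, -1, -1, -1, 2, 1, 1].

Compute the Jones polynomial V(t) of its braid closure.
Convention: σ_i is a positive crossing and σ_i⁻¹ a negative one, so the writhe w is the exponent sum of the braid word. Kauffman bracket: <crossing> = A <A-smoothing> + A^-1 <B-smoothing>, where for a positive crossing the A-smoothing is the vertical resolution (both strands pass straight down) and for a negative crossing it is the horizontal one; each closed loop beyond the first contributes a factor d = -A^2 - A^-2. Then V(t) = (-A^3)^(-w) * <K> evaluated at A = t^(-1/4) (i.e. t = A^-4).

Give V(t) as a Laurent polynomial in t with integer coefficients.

The presented braid s1^-1 s1^-1 s1^-1 s1^-1 s1^-1 s2 s1 s1 on 3 strands reduces by inverse Markov moves (closure unchanged at each step):
  Deconjugate: the word is γ·β·γ⁻¹ with γ = s1^-1 s1^-1 (prefix) and γ⁻¹ = s1 s1 (suffix); strip both.
  Destabilize: the word has the form β·s2 where s2 occurs only as the final letter (β ∈ B_2); drop it and the last strand → 2 strands.
Reduced to β = s1^-1 s1^-1 s1^-1 on 2 strands, 3 crossings.
Compute on β:
Braid: s1^-1 s1^-1 s1^-1 on 2 strands, 3 crossings.
Writhe w = (#positive) - (#negative) = 0 - 3 = -3.
Computing the Kauffman bracket via state sum. There are 2^3 = 8 states.
Smooth each crossing (0=||, 1=⌣⌢); contribution A^(Σ sign_k(1-2s_k)) * d^(L-1).
  state 000: A-exp=-3, loops=2, term = A^-3 * d^1
  state 001: A-exp=-1, loops=1, term = A^-1 * d^0
  state 010: A-exp=-1, loops=1, term = A^-1 * d^0
  state 011: A-exp=+1, loops=2, term = A^1 * d^1
  state 100: A-exp=-1, loops=1, term = A^-1 * d^0
  state 101: A-exp=+1, loops=2, term = A^1 * d^1
  state 110: A-exp=+1, loops=2, term = A^1 * d^1
  state 111: A-exp=+3, loops=3, term = A^3 * d^2
Collect the terms by A-exponent (count of states per loop number):
Powers of d = -A^2 - A^-2: d^2 = A^4 + 2 + A^-4.
  A^3 * (d^2) = A^7 + 2*A^3 + A^-1
  A^1 * (3*d) = -3*A^3 - 3*A^-1
  A^-1 * (3) = 3*A^-1
  A^-3 * (d) = -A^-1 - A^-5
Summing the groups: <K> = A^7 - A^3 - A^-5
Normalise by the writhe: (-A^3)^(-w) = (-A^3)^(3) = -A^9, so f(A) = -A^9 * <K> = -A^16 + A^12 + A^4.
Substitute A = t^(-1/4), i.e. A^e → t^(-e/4): V(t) = t^-1 + t^-3 - t^-4

Answer: t^-1 + t^-3 - t^-4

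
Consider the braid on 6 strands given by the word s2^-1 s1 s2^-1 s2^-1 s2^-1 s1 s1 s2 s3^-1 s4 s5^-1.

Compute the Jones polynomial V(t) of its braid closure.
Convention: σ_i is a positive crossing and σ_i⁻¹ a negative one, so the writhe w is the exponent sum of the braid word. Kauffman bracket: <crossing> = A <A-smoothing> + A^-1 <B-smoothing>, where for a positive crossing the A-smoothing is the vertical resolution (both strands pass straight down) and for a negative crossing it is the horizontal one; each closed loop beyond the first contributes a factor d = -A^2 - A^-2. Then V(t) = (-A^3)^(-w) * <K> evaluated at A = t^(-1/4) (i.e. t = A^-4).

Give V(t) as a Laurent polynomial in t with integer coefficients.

The presented braid s2^-1 s1 s2^-1 s2^-1 s2^-1 s1 s1 s2 s3^-1 s4 s5^-1 on 6 strands reduces by inverse Markov moves (closure unchanged at each step):
  Destabilize: the word has the form β·s5^-1 where s5^-1 occurs only as the final letter (β ∈ B_5); drop it and the last strand → 5 strands.
  Destabilize: the word has the form β·s4 where s4 occurs only as the final letter (β ∈ B_4); drop it and the last strand → 4 strands.
  Destabilize: the word has the form β·s3^-1 where s3^-1 occurs only as the final letter (β ∈ B_3); drop it and the last strand → 3 strands.
Reduced to β = s2^-1 s1 s2^-1 s2^-1 s2^-1 s1 s1 s2 on 3 strands, 8 crossings.
Compute on β:
Braid: s2^-1 s1 s2^-1 s2^-1 s2^-1 s1 s1 s2 on 3 strands, 8 crossings.
Writhe w = (#positive) - (#negative) = 4 - 4 = 0.
Computing the Kauffman bracket via state sum. There are 2^8 = 256 states.
For each crossing: s=0 is the vertical smoothing, s=1 horizontal. Crossing k contributes A^(sign_k * (1 - 2*s_k)); loop factor d = -A^2 - A^-2.
Tabulate the states by total A-exponent and number of loops L (A-exp: L × count):
  A^8: L=5 ×1
  A^6: L=4 ×7, L=6 ×1
  A^4: L=3 ×20, L=5 ×8
  A^2: L=2 ×28, L=4 ×27, L=6 ×1
  A^0: L=1 ×18, L=3 ×46, L=5 ×6
  A^-2: L=2 ×43, L=4 ×13
  A^-4: L=1 ×9, L=3 ×19
  A^-6: L=2 ×6, L=4 ×2
  A^-8: L=3 ×1
Each group contributes A^e * Σ count * d^(L-1):
Powers of d = -A^2 - A^-2: d^2 = A^4 + 2 + A^-4; d^3 = -A^6 - 3*A^2 - 3*A^-2 - A^-6; d^4 = A^8 + 4*A^4 + 6 + 4*A^-4 + A^-8; d^5 = -A^10 - 5*A^6 - 10*A^2 - 10*A^-2 - 5*A^-6 - A^-10.
  A^8 * (d^4) = A^16 + 4*A^12 + 6*A^8 + 4*A^4 + 1
  A^6 * (7*d^3 + d^5) = -A^16 - 12*A^12 - 31*A^8 - 31*A^4 - 12 - A^-4
  A^4 * (20*d^2 + 8*d^4) = 8*A^12 + 52*A^8 + 88*A^4 + 52 + 8*A^-4
  A^2 * (28*d + 27*d^3 + d^5) = -A^12 - 32*A^8 - 119*A^4 - 119 - 32*A^-4 - A^-8
  A^0 * (18 + 46*d^2 + 6*d^4) = 6*A^8 + 70*A^4 + 146 + 70*A^-4 + 6*A^-8
  A^-2 * (43*d + 13*d^3) = -13*A^4 - 82 - 82*A^-4 - 13*A^-8
  A^-4 * (9 + 19*d^2) = 19 + 47*A^-4 + 19*A^-8
  A^-6 * (6*d + 2*d^3) = -2 - 12*A^-4 - 12*A^-8 - 2*A^-12
  A^-8 * (d^2) = A^-4 + 2*A^-8 + A^-12
Summing the groups: <K> = -A^12 + A^8 - A^4 + 3 - A^-4 + A^-8 - A^-12
Normalise by the writhe: (-A^3)^(-w) = (-A^3)^(0) = 1, so f(A) = 1 * <K> = -A^12 + A^8 - A^4 + 3 - A^-4 + A^-8 - A^-12.
Substitute A = t^(-1/4), i.e. A^e → t^(-e/4): V(t) = -t^3 + t^2 - t + 3 - t^-1 + t^-2 - t^-3

Answer: -t^3 + t^2 - t + 3 - t^-1 + t^-2 - t^-3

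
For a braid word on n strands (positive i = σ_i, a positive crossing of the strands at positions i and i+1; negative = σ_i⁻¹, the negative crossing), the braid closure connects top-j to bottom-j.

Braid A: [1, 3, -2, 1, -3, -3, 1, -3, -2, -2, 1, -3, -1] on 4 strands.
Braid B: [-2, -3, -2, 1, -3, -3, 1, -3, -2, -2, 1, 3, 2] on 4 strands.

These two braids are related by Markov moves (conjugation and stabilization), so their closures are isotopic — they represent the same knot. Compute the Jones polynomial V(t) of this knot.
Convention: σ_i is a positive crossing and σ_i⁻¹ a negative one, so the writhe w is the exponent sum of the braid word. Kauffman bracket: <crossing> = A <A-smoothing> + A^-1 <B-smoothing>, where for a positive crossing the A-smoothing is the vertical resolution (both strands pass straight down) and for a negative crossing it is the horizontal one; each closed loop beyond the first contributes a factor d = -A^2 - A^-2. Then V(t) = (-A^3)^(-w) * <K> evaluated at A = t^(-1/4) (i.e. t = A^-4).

-t^2 + 2*t - 3 + 6*t^-1 - 6*t^-2 + 7*t^-3 - 6*t^-4 + 4*t^-5 - 3*t^-6 + t^-7

Derivation:
Markov-equivalent braids have isotopic closures, hence identical knot invariants. Strip the Markov moves from each word to reach a common short braid β, then compute V(t) once on β.
Braid A: s1 s3 s2^-1 s1 s3^-1 s3^-1 s1 s3^-1 s2^-1 s2^-1 s1 s3^-1 s1^-1 on 4 strands reduces by inverse Markov moves (closure unchanged at each step):
  Deconjugate: the word is γ·β·γ⁻¹ with γ = s1 s3 (prefix) and γ⁻¹ = s3^-1 s1^-1 (suffix); strip both.
Reduced to β = s2^-1 s1 s3^-1 s3^-1 s1 s3^-1 s2^-1 s2^-1 s1 on 4 strands, 9 crossings.
Braid B: s2^-1 s3^-1 s2^-1 s1 s3^-1 s3^-1 s1 s3^-1 s2^-1 s2^-1 s1 s3 s2 on 4 strands reduces by inverse Markov moves (closure unchanged at each step):
  Deconjugate: the word is γ·β·γ⁻¹ with γ = s2^-1 s3^-1 (prefix) and γ⁻¹ = s3 s2 (suffix); strip both.
Reduced to β = s2^-1 s1 s3^-1 s3^-1 s1 s3^-1 s2^-1 s2^-1 s1 on 4 strands, 9 crossings.
Both give the same β = s2^-1 s1 s3^-1 s3^-1 s1 s3^-1 s2^-1 s2^-1 s1 on 4 strands, so one state sum suffices:
Braid: s2^-1 s1 s3^-1 s3^-1 s1 s3^-1 s2^-1 s2^-1 s1 on 4 strands, 9 crossings.
Writhe w = (#positive) - (#negative) = 3 - 6 = -3.
State-sum expansion of <K>. There are 2^9 = 512 states.
Each crossing splits two ways (0=vertical, 1=horizontal). The state's weight is A^(#A-smoothings - #B-smoothings) * d^(loops - 1).
Tabulate the states by total A-exponent and number of loops L (A-exp: L × count):
  A^9: L=6 ×1
  A^7: L=5 ×9
  A^5: L=4 ×35, L=6 ×1
  A^3: L=3 ×73, L=5 ×11
  A^1: L=2 ×81, L=4 ×44, L=6 ×1
  A^-1: L=1 ×39, L=3 ×77, L=5 ×10
  A^-3: L=2 ×55, L=4 ×28, L=6 ×1
  A^-5: L=3 ×32, L=5 ×4
  A^-7: L=4 ×9
  A^-9: L=5 ×1
Each group contributes A^e * Σ count * d^(L-1):
Powers of d = -A^2 - A^-2: d^2 = A^4 + 2 + A^-4; d^3 = -A^6 - 3*A^2 - 3*A^-2 - A^-6; d^4 = A^8 + 4*A^4 + 6 + 4*A^-4 + A^-8; d^5 = -A^10 - 5*A^6 - 10*A^2 - 10*A^-2 - 5*A^-6 - A^-10.
  A^9 * (d^5) = -A^19 - 5*A^15 - 10*A^11 - 10*A^7 - 5*A^3 - A^-1
  A^7 * (9*d^4) = 9*A^15 + 36*A^11 + 54*A^7 + 36*A^3 + 9*A^-1
  A^5 * (35*d^3 + d^5) = -A^15 - 40*A^11 - 115*A^7 - 115*A^3 - 40*A^-1 - A^-5
  A^3 * (73*d^2 + 11*d^4) = 11*A^11 + 117*A^7 + 212*A^3 + 117*A^-1 + 11*A^-5
  A^1 * (81*d + 44*d^3 + d^5) = -A^11 - 49*A^7 - 223*A^3 - 223*A^-1 - 49*A^-5 - A^-9
  A^-1 * (39 + 77*d^2 + 10*d^4) = 10*A^7 + 117*A^3 + 253*A^-1 + 117*A^-5 + 10*A^-9
  A^-3 * (55*d + 28*d^3 + d^5) = -A^7 - 33*A^3 - 149*A^-1 - 149*A^-5 - 33*A^-9 - A^-13
  A^-5 * (32*d^2 + 4*d^4) = 4*A^3 + 48*A^-1 + 88*A^-5 + 48*A^-9 + 4*A^-13
  A^-7 * (9*d^3) = -9*A^-1 - 27*A^-5 - 27*A^-9 - 9*A^-13
  A^-9 * (d^4) = A^-1 + 4*A^-5 + 6*A^-9 + 4*A^-13 + A^-17
Summing the groups: <K> = -A^19 + 3*A^15 - 4*A^11 + 6*A^7 - 7*A^3 + 6*A^-1 - 6*A^-5 + 3*A^-9 - 2*A^-13 + A^-17
Normalise by the writhe: (-A^3)^(-w) = (-A^3)^(3) = -A^9, so f(A) = -A^9 * <K> = A^28 - 3*A^24 + 4*A^20 - 6*A^16 + 7*A^12 - 6*A^8 + 6*A^4 - 3 + 2*A^-4 - A^-8.
Substitute A = t^(-1/4), i.e. A^e → t^(-e/4): V(t) = -t^2 + 2*t - 3 + 6*t^-1 - 6*t^-2 + 7*t^-3 - 6*t^-4 + 4*t^-5 - 3*t^-6 + t^-7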